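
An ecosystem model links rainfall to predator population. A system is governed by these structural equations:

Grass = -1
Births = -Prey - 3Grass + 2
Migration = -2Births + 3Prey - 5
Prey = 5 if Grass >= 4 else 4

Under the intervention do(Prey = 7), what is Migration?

Under do(Prey=7), the mechanism Prey = 5 if Grass >= 4 else 4 is discarded; Prey is fixed at 7.
Births = -Prey - 3Grass + 2  [with Prey=7, Grass=-1]  = -2
Migration = -2Births + 3Prey - 5  [with Births=-2, Prey=7]  = 20

20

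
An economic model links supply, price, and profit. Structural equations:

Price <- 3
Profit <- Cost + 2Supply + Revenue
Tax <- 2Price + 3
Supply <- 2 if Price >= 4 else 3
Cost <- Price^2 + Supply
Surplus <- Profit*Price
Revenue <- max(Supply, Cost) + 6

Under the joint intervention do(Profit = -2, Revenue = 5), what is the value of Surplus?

Under do(Profit = -2, Revenue = 5), each intervened variable's structural equation is replaced by its fixed value.
Surplus = Profit*Price  [with Profit=-2, Price=3]  = -6

-6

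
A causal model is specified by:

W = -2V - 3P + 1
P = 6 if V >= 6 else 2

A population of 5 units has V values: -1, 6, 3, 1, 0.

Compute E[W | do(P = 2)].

Under do(P=2), P's equation is replaced by P=2 for every unit. Per-unit W: -3, -17, -11, -7, -5. Mean = -8.6.

-8.6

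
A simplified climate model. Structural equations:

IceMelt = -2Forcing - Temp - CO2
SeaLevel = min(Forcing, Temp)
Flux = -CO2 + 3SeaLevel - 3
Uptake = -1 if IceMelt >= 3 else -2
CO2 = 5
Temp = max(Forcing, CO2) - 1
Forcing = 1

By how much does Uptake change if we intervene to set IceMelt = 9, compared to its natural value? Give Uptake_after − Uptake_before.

1

The intervention breaks the incoming arrows to IceMelt: IceMelt = -2Forcing - Temp - CO2 no longer applies, and IceMelt = 9.
Uptake = -1 if IceMelt >= 3 else -2  [with IceMelt=9]  = -1
Without intervention: Temp = max(Forcing, CO2) - 1  [with Forcing=1, CO2=5]  = 4; IceMelt = -2Forcing - Temp - CO2  [with Forcing=1, Temp=4, CO2=5]  = -11; Uptake = -1 if IceMelt >= 3 else -2  [with IceMelt=-11]  = -2.
Change = -1 − (-2) = 1.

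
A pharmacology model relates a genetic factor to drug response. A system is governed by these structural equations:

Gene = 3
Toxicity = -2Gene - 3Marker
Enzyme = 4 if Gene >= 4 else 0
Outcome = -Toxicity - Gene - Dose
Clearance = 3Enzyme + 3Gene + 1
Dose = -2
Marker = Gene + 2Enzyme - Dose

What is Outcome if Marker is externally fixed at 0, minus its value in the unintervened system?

The intervention breaks the incoming arrows to Marker: Marker = Gene + 2Enzyme - Dose no longer applies, and Marker = 0.
Toxicity = -2Gene - 3Marker  [with Gene=3, Marker=0]  = -6
Outcome = -Toxicity - Gene - Dose  [with Toxicity=-6, Gene=3, Dose=-2]  = 5
Without intervention: Enzyme = 4 if Gene >= 4 else 0  [with Gene=3]  = 0; Marker = Gene + 2Enzyme - Dose  [with Gene=3, Enzyme=0, Dose=-2]  = 5; Toxicity = -2Gene - 3Marker  [with Gene=3, Marker=5]  = -21; Outcome = -Toxicity - Gene - Dose  [with Toxicity=-21, Gene=3, Dose=-2]  = 20.
Change = 5 − 20 = -15.

-15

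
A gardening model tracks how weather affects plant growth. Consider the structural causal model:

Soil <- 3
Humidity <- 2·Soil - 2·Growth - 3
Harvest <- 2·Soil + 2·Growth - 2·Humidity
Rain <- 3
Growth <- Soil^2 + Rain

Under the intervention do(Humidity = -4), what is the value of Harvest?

Intervening sets Humidity = -4 and removes its equation (Humidity <- 2·Soil - 2·Growth - 3).
Growth = Soil^2 + Rain  [with Soil=3, Rain=3]  = 12
Harvest = 2·Soil + 2·Growth - 2·Humidity  [with Soil=3, Growth=12, Humidity=-4]  = 38

38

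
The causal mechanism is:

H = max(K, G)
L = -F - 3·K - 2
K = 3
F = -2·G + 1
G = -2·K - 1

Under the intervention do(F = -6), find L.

-5

Intervening sets F = -6 and removes its equation (F = -2·G + 1).
L = -F - 3·K - 2  [with F=-6, K=3]  = -5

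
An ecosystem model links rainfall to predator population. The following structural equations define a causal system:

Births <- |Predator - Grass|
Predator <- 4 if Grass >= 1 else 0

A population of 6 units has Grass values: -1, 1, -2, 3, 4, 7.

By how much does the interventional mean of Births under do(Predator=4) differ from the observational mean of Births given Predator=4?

1.25

do(Predator=4) breaks Predator's dependence on Grass. With Predator=4 fixed, Births across the units is 5, 3, 6, 1, 0, 3, mean 3.
Observing Predator=4 restricts to units where Predator's equation naturally yields 4: Grass ∈ {1, 3, 4, 7}. In that subpopulation Births = 3, 1, 0, 3, mean 1.75.
Difference = 3 − 1.75 = 1.25.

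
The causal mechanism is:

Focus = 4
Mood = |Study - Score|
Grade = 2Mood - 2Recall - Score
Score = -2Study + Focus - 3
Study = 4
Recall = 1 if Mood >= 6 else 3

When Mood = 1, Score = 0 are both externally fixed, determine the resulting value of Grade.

The joint intervention fixes Mood = 1, Score = 0, removing each variable's own equation.
Recall = 1 if Mood >= 6 else 3  [with Mood=1]  = 3
Grade = 2Mood - 2Recall - Score  [with Mood=1, Recall=3, Score=0]  = -4

-4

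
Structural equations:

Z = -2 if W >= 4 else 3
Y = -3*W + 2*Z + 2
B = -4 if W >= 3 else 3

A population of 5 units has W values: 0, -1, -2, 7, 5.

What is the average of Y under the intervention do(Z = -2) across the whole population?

-7.4

do(Z=-2) breaks Z's dependence on W. With Z=-2 fixed, Y across the units is -2, 1, 4, -23, -17, mean -7.4.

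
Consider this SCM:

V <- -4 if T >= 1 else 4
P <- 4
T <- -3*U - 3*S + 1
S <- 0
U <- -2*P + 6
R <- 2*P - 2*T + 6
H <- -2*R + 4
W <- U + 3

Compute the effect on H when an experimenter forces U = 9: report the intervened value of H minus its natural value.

-132

The intervention breaks the incoming arrows to U: U <- -2*P + 6 no longer applies, and U = 9.
T = -3*U - 3*S + 1  [with U=9, S=0]  = -26
R = 2*P - 2*T + 6  [with P=4, T=-26]  = 66
H = -2*R + 4  [with R=66]  = -128
Without intervention: U = -2*P + 6  [with P=4]  = -2; T = -3*U - 3*S + 1  [with U=-2, S=0]  = 7; R = 2*P - 2*T + 6  [with P=4, T=7]  = 0; H = -2*R + 4  [with R=0]  = 4.
Change = -128 − 4 = -132.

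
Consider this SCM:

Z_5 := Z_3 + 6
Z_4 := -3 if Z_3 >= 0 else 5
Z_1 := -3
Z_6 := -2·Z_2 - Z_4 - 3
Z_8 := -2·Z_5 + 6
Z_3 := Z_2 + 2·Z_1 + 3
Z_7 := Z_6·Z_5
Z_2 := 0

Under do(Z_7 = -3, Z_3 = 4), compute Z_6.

Setting Z_7 = -3, Z_3 = 4 by intervention discards those variables' equations.
Z_4 = -3 if Z_3 >= 0 else 5  [with Z_3=4]  = -3
Z_6 = -2·Z_2 - Z_4 - 3  [with Z_2=0, Z_4=-3]  = 0

0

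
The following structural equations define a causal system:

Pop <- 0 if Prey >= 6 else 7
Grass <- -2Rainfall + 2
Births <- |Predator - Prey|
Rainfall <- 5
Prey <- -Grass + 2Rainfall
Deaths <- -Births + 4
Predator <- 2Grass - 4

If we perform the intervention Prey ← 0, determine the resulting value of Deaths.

The intervention breaks the incoming arrows to Prey: Prey <- -Grass + 2Rainfall no longer applies, and Prey = 0.
Grass = -2Rainfall + 2  [with Rainfall=5]  = -8
Predator = 2Grass - 4  [with Grass=-8]  = -20
Births = |Predator - Prey|  [with Predator=-20, Prey=0]  = 20
Deaths = -Births + 4  [with Births=20]  = -16

-16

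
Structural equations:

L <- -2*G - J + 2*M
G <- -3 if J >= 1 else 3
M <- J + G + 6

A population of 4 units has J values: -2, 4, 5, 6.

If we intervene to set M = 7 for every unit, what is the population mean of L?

Under do(M=7), M's equation is replaced by M=7 for every unit. Per-unit L: 10, 16, 15, 14. Mean = 13.75.

13.75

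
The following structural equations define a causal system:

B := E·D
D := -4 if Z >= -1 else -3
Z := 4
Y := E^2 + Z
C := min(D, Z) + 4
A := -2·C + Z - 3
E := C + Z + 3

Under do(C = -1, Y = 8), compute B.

The joint intervention fixes C = -1, Y = 8, removing each variable's own equation.
D = -4 if Z >= -1 else -3  [with Z=4]  = -4
E = C + Z + 3  [with C=-1, Z=4]  = 6
B = E·D  [with E=6, D=-4]  = -24

-24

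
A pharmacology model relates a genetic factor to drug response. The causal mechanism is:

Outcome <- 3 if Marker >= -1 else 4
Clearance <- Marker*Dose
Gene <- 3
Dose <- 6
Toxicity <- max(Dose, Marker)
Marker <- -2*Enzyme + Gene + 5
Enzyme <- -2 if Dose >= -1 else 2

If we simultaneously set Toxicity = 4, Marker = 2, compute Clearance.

Setting Toxicity = 4, Marker = 2 by intervention discards those variables' equations.
Clearance = Marker*Dose  [with Marker=2, Dose=6]  = 12

12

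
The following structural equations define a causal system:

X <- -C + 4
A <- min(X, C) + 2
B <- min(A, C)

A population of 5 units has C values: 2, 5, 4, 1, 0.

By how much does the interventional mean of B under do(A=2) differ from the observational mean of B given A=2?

Under do(A=2), A's equation is replaced by A=2 for every unit. Per-unit B: 2, 2, 2, 1, 0. Mean = 1.4.
Observing A=2 restricts to units where A's equation naturally yields 2: C ∈ {4, 0}. In that subpopulation B = 2, 0, mean 1.
Difference = 1.4 − 1 = 0.4.

0.4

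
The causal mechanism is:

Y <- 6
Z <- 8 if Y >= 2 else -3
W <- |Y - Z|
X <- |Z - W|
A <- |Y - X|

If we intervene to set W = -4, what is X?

12

The intervention breaks the incoming arrows to W: W <- |Y - Z| no longer applies, and W = -4.
Z = 8 if Y >= 2 else -3  [with Y=6]  = 8
X = |Z - W|  [with Z=8, W=-4]  = 12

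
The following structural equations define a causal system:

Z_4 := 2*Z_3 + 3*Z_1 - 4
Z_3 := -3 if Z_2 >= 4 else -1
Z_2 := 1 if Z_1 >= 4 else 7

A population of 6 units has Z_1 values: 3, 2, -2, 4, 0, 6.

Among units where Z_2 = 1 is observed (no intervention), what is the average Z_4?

Observing Z_2=1 restricts to units where Z_2's equation naturally yields 1: Z_1 ∈ {4, 6}. In that subpopulation Z_4 = 6, 12, mean 9.

9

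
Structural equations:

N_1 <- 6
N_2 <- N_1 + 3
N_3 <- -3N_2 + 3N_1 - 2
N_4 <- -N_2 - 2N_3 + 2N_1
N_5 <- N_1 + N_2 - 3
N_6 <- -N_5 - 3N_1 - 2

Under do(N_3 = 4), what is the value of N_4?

The intervention breaks the incoming arrows to N_3: N_3 <- -3N_2 + 3N_1 - 2 no longer applies, and N_3 = 4.
N_2 = N_1 + 3  [with N_1=6]  = 9
N_4 = -N_2 - 2N_3 + 2N_1  [with N_2=9, N_3=4, N_1=6]  = -5

-5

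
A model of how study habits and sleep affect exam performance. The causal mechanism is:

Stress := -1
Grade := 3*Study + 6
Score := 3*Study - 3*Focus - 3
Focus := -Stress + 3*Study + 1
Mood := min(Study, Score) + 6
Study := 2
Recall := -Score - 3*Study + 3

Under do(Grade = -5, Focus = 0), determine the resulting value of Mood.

8

Under do(Grade = -5, Focus = 0), each intervened variable's structural equation is replaced by its fixed value.
Score = 3*Study - 3*Focus - 3  [with Study=2, Focus=0]  = 3
Mood = min(Study, Score) + 6  [with Study=2, Score=3]  = 8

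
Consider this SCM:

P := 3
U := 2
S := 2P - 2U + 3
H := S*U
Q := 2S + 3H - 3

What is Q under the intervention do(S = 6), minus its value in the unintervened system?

8

do(S=6) replaces the equation S := 2P - 2U + 3 with the constant S = 6.
H = S*U  [with S=6, U=2]  = 12
Q = 2S + 3H - 3  [with S=6, H=12]  = 45
Without intervention: S = 2P - 2U + 3  [with P=3, U=2]  = 5; H = S*U  [with S=5, U=2]  = 10; Q = 2S + 3H - 3  [with S=5, H=10]  = 37.
Change = 45 − 37 = 8.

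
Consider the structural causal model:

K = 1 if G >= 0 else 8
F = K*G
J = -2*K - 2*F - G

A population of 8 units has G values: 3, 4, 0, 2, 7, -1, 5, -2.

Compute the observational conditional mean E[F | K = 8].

-12

Observing K=8 restricts to units where K's equation naturally yields 8: G ∈ {-1, -2}. In that subpopulation F = -8, -16, mean -12.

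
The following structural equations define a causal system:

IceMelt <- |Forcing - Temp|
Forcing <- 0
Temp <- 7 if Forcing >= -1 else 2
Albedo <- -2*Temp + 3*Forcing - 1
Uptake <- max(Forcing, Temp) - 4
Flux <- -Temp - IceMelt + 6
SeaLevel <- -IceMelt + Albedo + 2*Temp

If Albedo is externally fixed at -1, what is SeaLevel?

Intervening sets Albedo = -1 and removes its equation (Albedo <- -2*Temp + 3*Forcing - 1).
Temp = 7 if Forcing >= -1 else 2  [with Forcing=0]  = 7
IceMelt = |Forcing - Temp|  [with Forcing=0, Temp=7]  = 7
SeaLevel = -IceMelt + Albedo + 2*Temp  [with IceMelt=7, Albedo=-1, Temp=7]  = 6

6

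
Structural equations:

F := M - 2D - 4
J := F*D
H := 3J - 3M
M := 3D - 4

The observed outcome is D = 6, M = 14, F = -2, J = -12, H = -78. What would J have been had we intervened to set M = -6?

-132

Under do(M=-6), the mechanism M := 3D - 4 is discarded; M is fixed at -6.
F = M - 2D - 4  [with M=-6, D=6]  = -22
J = F*D  [with F=-22, D=6]  = -132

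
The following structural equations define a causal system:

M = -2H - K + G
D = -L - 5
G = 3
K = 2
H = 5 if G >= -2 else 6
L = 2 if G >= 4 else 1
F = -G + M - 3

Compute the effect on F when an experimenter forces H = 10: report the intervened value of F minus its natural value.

-10

The intervention breaks the incoming arrows to H: H = 5 if G >= -2 else 6 no longer applies, and H = 10.
M = -2H - K + G  [with H=10, K=2, G=3]  = -19
F = -G + M - 3  [with G=3, M=-19]  = -25
Without intervention: H = 5 if G >= -2 else 6  [with G=3]  = 5; M = -2H - K + G  [with H=5, K=2, G=3]  = -9; F = -G + M - 3  [with G=3, M=-9]  = -15.
Change = -25 − (-15) = -10.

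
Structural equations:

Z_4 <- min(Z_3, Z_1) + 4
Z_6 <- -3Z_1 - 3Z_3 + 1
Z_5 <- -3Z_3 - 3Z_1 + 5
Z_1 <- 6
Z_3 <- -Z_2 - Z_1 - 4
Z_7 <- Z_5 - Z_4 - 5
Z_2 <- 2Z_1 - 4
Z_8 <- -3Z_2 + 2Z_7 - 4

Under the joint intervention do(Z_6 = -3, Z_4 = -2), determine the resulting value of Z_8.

Under do(Z_6 = -3, Z_4 = -2), each intervened variable's structural equation is replaced by its fixed value.
Z_2 = 2Z_1 - 4  [with Z_1=6]  = 8
Z_3 = -Z_2 - Z_1 - 4  [with Z_2=8, Z_1=6]  = -18
Z_5 = -3Z_3 - 3Z_1 + 5  [with Z_3=-18, Z_1=6]  = 41
Z_7 = Z_5 - Z_4 - 5  [with Z_5=41, Z_4=-2]  = 38
Z_8 = -3Z_2 + 2Z_7 - 4  [with Z_2=8, Z_7=38]  = 48

48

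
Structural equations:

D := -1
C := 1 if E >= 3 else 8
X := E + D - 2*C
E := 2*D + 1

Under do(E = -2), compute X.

-19

Under do(E=-2), the mechanism E := 2*D + 1 is discarded; E is fixed at -2.
C = 1 if E >= 3 else 8  [with E=-2]  = 8
X = E + D - 2*C  [with E=-2, D=-1, C=8]  = -19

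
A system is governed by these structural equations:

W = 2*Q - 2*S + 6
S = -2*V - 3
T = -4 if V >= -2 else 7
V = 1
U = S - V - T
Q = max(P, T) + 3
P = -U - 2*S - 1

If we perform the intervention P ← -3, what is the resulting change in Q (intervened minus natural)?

The intervention breaks the incoming arrows to P: P = -U - 2*S - 1 no longer applies, and P = -3.
T = -4 if V >= -2 else 7  [with V=1]  = -4
Q = max(P, T) + 3  [with P=-3, T=-4]  = 0
Without intervention: S = -2*V - 3  [with V=1]  = -5; T = -4 if V >= -2 else 7  [with V=1]  = -4; U = S - V - T  [with S=-5, V=1, T=-4]  = -2; P = -U - 2*S - 1  [with U=-2, S=-5]  = 11; Q = max(P, T) + 3  [with P=11, T=-4]  = 14.
Change = 0 − 14 = -14.

-14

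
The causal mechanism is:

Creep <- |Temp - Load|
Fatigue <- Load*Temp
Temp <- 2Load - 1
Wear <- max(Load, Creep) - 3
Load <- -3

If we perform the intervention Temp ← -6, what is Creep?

3

The intervention breaks the incoming arrows to Temp: Temp <- 2Load - 1 no longer applies, and Temp = -6.
Creep = |Temp - Load|  [with Temp=-6, Load=-3]  = 3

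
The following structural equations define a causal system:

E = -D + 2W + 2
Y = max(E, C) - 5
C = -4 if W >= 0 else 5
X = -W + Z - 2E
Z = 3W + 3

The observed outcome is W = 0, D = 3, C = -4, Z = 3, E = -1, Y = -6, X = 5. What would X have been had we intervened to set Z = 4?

6

The intervention breaks the incoming arrows to Z: Z = 3W + 3 no longer applies, and Z = 4.
E = -D + 2W + 2  [with D=3, W=0]  = -1
X = -W + Z - 2E  [with W=0, Z=4, E=-1]  = 6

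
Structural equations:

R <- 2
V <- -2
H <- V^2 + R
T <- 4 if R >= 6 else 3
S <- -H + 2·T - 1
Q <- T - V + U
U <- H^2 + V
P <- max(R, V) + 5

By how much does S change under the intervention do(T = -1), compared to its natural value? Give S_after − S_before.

Under do(T=-1), the mechanism T <- 4 if R >= 6 else 3 is discarded; T is fixed at -1.
H = V^2 + R  [with V=-2, R=2]  = 6
S = -H + 2·T - 1  [with H=6, T=-1]  = -9
Without intervention: T = 4 if R >= 6 else 3  [with R=2]  = 3; H = V^2 + R  [with V=-2, R=2]  = 6; S = -H + 2·T - 1  [with H=6, T=3]  = -1.
Change = -9 − (-1) = -8.

-8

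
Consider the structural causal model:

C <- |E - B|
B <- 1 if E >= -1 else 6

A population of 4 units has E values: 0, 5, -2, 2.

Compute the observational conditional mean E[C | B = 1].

2

E[C|B=1] averages over only the 3 units with B=1 (E = 0, 5, 2): C = 1, 4, 1, mean 2.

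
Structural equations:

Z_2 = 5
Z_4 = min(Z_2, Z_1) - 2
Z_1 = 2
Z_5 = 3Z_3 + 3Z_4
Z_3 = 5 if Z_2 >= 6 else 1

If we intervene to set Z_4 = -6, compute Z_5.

-15

Intervening sets Z_4 = -6 and removes its equation (Z_4 = min(Z_2, Z_1) - 2).
Z_3 = 5 if Z_2 >= 6 else 1  [with Z_2=5]  = 1
Z_5 = 3Z_3 + 3Z_4  [with Z_3=1, Z_4=-6]  = -15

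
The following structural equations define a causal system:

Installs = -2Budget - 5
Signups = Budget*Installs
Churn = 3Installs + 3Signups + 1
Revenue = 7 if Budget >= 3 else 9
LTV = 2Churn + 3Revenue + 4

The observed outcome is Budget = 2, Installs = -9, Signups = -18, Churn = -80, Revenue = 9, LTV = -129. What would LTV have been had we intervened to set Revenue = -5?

-171

The intervention breaks the incoming arrows to Revenue: Revenue = 7 if Budget >= 3 else 9 no longer applies, and Revenue = -5.
Installs = -2Budget - 5  [with Budget=2]  = -9
Signups = Budget*Installs  [with Budget=2, Installs=-9]  = -18
Churn = 3Installs + 3Signups + 1  [with Installs=-9, Signups=-18]  = -80
LTV = 2Churn + 3Revenue + 4  [with Churn=-80, Revenue=-5]  = -171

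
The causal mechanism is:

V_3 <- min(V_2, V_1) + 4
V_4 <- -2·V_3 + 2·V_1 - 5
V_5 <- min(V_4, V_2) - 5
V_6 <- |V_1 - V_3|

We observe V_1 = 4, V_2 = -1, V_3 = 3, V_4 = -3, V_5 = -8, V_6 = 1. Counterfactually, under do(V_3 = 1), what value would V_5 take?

do(V_3=1) replaces the equation V_3 <- min(V_2, V_1) + 4 with the constant V_3 = 1.
V_4 = -2·V_3 + 2·V_1 - 5  [with V_3=1, V_1=4]  = 1
V_5 = min(V_4, V_2) - 5  [with V_4=1, V_2=-1]  = -6

-6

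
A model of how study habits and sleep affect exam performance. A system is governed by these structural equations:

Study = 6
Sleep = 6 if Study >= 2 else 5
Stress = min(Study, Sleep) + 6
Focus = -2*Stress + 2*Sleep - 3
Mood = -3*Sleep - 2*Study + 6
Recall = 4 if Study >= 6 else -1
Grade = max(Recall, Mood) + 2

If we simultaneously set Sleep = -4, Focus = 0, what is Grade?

8

Setting Sleep = -4, Focus = 0 by intervention discards those variables' equations.
Mood = -3*Sleep - 2*Study + 6  [with Sleep=-4, Study=6]  = 6
Recall = 4 if Study >= 6 else -1  [with Study=6]  = 4
Grade = max(Recall, Mood) + 2  [with Recall=4, Mood=6]  = 8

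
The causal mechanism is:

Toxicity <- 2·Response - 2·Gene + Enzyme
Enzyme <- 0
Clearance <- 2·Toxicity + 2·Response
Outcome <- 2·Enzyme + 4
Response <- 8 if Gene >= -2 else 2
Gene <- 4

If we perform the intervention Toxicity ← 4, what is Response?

8

Under do(Toxicity=4), the mechanism Toxicity <- 2·Response - 2·Gene + Enzyme is discarded; Toxicity is fixed at 4.
Since Response is not a descendant of the intervened variable, it is unaffected.
Response = 8 if Gene >= -2 else 2  [with Gene=4]  = 8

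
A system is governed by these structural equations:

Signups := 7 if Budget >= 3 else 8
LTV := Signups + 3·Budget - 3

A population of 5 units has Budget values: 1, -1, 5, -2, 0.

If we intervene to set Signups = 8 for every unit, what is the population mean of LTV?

do(Signups=8) breaks Signups's dependence on Budget. With Signups=8 fixed, LTV across the units is 8, 2, 20, -1, 5, mean 6.8.

6.8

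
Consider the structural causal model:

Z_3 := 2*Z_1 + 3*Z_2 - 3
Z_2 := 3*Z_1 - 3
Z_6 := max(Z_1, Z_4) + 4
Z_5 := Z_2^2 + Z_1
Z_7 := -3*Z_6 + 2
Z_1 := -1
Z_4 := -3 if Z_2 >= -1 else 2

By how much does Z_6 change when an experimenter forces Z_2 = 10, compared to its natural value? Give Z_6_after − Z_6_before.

-3

Under do(Z_2=10), the mechanism Z_2 := 3*Z_1 - 3 is discarded; Z_2 is fixed at 10.
Z_4 = -3 if Z_2 >= -1 else 2  [with Z_2=10]  = -3
Z_6 = max(Z_1, Z_4) + 4  [with Z_1=-1, Z_4=-3]  = 3
Without intervention: Z_2 = 3*Z_1 - 3  [with Z_1=-1]  = -6; Z_4 = -3 if Z_2 >= -1 else 2  [with Z_2=-6]  = 2; Z_6 = max(Z_1, Z_4) + 4  [with Z_1=-1, Z_4=2]  = 6.
Change = 3 − 6 = -3.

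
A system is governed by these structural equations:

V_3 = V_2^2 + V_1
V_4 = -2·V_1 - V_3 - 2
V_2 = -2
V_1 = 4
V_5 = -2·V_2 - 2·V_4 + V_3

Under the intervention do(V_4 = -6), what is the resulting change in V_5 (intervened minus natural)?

-24

Intervening sets V_4 = -6 and removes its equation (V_4 = -2·V_1 - V_3 - 2).
V_3 = V_2^2 + V_1  [with V_2=-2, V_1=4]  = 8
V_5 = -2·V_2 - 2·V_4 + V_3  [with V_2=-2, V_4=-6, V_3=8]  = 24
Without intervention: V_3 = V_2^2 + V_1  [with V_2=-2, V_1=4]  = 8; V_4 = -2·V_1 - V_3 - 2  [with V_1=4, V_3=8]  = -18; V_5 = -2·V_2 - 2·V_4 + V_3  [with V_2=-2, V_4=-18, V_3=8]  = 48.
Change = 24 − 48 = -24.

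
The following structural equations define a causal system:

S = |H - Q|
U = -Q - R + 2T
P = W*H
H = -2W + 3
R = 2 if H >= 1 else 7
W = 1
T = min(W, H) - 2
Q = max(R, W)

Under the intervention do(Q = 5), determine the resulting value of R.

do(Q=5) replaces the equation Q = max(R, W) with the constant Q = 5.
R is not downstream of the intervention, so its value is determined by the original equations.
H = -2W + 3  [with W=1]  = 1
R = 2 if H >= 1 else 7  [with H=1]  = 2

2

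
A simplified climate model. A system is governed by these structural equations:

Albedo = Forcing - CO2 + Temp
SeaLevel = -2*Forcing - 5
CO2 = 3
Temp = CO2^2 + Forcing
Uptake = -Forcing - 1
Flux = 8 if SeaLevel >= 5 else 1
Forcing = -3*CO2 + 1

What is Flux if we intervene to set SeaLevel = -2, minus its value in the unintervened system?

-7

The intervention breaks the incoming arrows to SeaLevel: SeaLevel = -2*Forcing - 5 no longer applies, and SeaLevel = -2.
Flux = 8 if SeaLevel >= 5 else 1  [with SeaLevel=-2]  = 1
Without intervention: Forcing = -3*CO2 + 1  [with CO2=3]  = -8; SeaLevel = -2*Forcing - 5  [with Forcing=-8]  = 11; Flux = 8 if SeaLevel >= 5 else 1  [with SeaLevel=11]  = 8.
Change = 1 − 8 = -7.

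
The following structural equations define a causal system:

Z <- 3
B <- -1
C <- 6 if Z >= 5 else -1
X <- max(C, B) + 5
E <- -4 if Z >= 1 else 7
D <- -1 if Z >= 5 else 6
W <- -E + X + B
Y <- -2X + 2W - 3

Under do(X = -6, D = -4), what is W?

-3

Setting X = -6, D = -4 by intervention discards those variables' equations.
E = -4 if Z >= 1 else 7  [with Z=3]  = -4
W = -E + X + B  [with E=-4, X=-6, B=-1]  = -3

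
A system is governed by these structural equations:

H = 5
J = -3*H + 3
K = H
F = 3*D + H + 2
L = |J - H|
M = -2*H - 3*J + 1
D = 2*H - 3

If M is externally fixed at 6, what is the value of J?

Under do(M=6), the mechanism M = -2*H - 3*J + 1 is discarded; M is fixed at 6.
Since J is not a descendant of the intervened variable, it is unaffected.
J = -3*H + 3  [with H=5]  = -12

-12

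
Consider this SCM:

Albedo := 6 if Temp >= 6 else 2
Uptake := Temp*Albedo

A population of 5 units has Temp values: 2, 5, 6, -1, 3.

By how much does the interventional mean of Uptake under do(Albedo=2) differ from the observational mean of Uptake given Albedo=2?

1.5

do(Albedo=2) breaks Albedo's dependence on Temp. With Albedo=2 fixed, Uptake across the units is 4, 10, 12, -2, 6, mean 6.
Observing Albedo=2 restricts to units where Albedo's equation naturally yields 2: Temp ∈ {2, 5, -1, 3}. In that subpopulation Uptake = 4, 10, -2, 6, mean 4.5.
Difference = 6 − 4.5 = 1.5.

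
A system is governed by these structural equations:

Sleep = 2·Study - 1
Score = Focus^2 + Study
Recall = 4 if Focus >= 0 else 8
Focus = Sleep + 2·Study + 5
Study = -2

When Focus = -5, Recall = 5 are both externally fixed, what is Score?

The joint intervention fixes Focus = -5, Recall = 5, removing each variable's own equation.
Score = Focus^2 + Study  [with Focus=-5, Study=-2]  = 23

23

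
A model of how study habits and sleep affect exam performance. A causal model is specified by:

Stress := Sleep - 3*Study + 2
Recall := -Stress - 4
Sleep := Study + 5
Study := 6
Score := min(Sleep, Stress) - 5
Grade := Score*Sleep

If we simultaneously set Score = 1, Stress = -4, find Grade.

11

The joint intervention fixes Score = 1, Stress = -4, removing each variable's own equation.
Sleep = Study + 5  [with Study=6]  = 11
Grade = Score*Sleep  [with Score=1, Sleep=11]  = 11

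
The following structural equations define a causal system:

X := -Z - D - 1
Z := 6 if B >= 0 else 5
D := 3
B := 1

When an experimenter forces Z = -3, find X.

The intervention breaks the incoming arrows to Z: Z := 6 if B >= 0 else 5 no longer applies, and Z = -3.
X = -Z - D - 1  [with Z=-3, D=3]  = -1

-1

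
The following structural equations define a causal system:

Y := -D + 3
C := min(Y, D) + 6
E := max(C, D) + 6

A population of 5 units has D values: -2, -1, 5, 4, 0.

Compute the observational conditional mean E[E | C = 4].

E[E|C=4] averages over only the 2 units with C=4 (D = -2, 5): E = 10, 11, mean 10.5.

10.5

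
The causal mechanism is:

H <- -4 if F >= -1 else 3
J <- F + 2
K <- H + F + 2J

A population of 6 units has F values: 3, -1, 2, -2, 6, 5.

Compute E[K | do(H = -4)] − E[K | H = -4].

Every unit gets H=-4 under the intervention. K values become 9, -3, 6, -6, 18, 15; E[K|do(H=-4)] = 6.5.
E[K|H=-4] averages over only the 5 units with H=-4 (F = 3, -1, 2, 6, 5): K = 9, -3, 6, 18, 15, mean 9.
Difference = 6.5 − 9 = -2.5.

-2.5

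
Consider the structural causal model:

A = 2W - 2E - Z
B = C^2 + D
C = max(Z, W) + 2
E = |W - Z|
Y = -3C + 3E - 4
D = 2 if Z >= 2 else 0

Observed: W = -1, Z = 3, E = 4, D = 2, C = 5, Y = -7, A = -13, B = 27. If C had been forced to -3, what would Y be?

17

The intervention breaks the incoming arrows to C: C = max(Z, W) + 2 no longer applies, and C = -3.
E = |W - Z|  [with W=-1, Z=3]  = 4
Y = -3C + 3E - 4  [with C=-3, E=4]  = 17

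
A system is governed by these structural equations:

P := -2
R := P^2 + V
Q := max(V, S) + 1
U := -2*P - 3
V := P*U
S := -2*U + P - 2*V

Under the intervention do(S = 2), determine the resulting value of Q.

Under do(S=2), the mechanism S := -2*U + P - 2*V is discarded; S is fixed at 2.
U = -2*P - 3  [with P=-2]  = 1
V = P*U  [with P=-2, U=1]  = -2
Q = max(V, S) + 1  [with V=-2, S=2]  = 3

3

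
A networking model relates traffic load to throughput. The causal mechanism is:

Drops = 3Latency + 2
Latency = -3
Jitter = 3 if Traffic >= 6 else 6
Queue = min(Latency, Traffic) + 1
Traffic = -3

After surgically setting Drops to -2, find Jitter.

Intervening sets Drops = -2 and removes its equation (Drops = 3Latency + 2).
No directed path runs from Drops to Jitter, so Jitter keeps its natural value.
Jitter = 3 if Traffic >= 6 else 6  [with Traffic=-3]  = 6

6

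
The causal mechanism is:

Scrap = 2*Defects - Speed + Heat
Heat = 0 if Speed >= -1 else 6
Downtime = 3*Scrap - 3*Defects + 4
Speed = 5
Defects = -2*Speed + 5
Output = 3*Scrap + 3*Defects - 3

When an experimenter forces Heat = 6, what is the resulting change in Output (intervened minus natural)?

do(Heat=6) replaces the equation Heat = 0 if Speed >= -1 else 6 with the constant Heat = 6.
Defects = -2*Speed + 5  [with Speed=5]  = -5
Scrap = 2*Defects - Speed + Heat  [with Defects=-5, Speed=5, Heat=6]  = -9
Output = 3*Scrap + 3*Defects - 3  [with Scrap=-9, Defects=-5]  = -45
Without intervention: Heat = 0 if Speed >= -1 else 6  [with Speed=5]  = 0; Defects = -2*Speed + 5  [with Speed=5]  = -5; Scrap = 2*Defects - Speed + Heat  [with Defects=-5, Speed=5, Heat=0]  = -15; Output = 3*Scrap + 3*Defects - 3  [with Scrap=-15, Defects=-5]  = -63.
Change = -45 − (-63) = 18.

18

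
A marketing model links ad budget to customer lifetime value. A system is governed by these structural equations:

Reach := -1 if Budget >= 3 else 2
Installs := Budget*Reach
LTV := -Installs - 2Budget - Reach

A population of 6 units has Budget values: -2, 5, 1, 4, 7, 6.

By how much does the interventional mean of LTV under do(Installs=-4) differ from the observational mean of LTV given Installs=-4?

-4.5

The intervention sets Installs=-4 in all 6 units regardless of Budget. Recomputing LTV per unit gives 6, -5, 0, -3, -9, -7; average -3.
Observing Installs=-4 restricts to units where Installs's equation naturally yields -4: Budget ∈ {-2, 4}. In that subpopulation LTV = 6, -3, mean 1.5.
Difference = -3 − 1.5 = -4.5.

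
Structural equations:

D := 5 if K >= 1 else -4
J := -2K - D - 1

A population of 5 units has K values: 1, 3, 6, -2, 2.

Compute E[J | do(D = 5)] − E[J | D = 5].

do(D=5) breaks D's dependence on K. With D=5 fixed, J across the units is -8, -12, -18, -2, -10, mean -10.
E[J|D=5] averages over only the 4 units with D=5 (K = 1, 3, 6, 2): J = -8, -12, -18, -10, mean -12.
Difference = -10 − (-12) = 2.

2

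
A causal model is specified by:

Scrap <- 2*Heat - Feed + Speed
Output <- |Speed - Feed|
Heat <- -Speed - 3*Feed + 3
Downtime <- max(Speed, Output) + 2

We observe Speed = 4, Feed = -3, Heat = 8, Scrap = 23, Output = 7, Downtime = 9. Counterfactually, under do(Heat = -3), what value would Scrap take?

1

The intervention breaks the incoming arrows to Heat: Heat <- -Speed - 3*Feed + 3 no longer applies, and Heat = -3.
Scrap = 2*Heat - Feed + Speed  [with Heat=-3, Feed=-3, Speed=4]  = 1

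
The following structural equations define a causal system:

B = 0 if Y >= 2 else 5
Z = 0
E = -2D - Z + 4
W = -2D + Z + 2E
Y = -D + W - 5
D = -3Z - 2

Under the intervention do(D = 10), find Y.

-67

do(D=10) replaces the equation D = -3Z - 2 with the constant D = 10.
E = -2D - Z + 4  [with D=10, Z=0]  = -16
W = -2D + Z + 2E  [with D=10, Z=0, E=-16]  = -52
Y = -D + W - 5  [with D=10, W=-52]  = -67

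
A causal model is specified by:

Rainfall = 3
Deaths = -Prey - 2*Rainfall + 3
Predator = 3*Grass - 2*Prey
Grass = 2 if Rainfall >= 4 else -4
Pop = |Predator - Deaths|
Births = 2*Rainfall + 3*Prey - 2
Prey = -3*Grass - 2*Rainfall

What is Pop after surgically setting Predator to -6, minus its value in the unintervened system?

The intervention breaks the incoming arrows to Predator: Predator = 3*Grass - 2*Prey no longer applies, and Predator = -6.
Grass = 2 if Rainfall >= 4 else -4  [with Rainfall=3]  = -4
Prey = -3*Grass - 2*Rainfall  [with Grass=-4, Rainfall=3]  = 6
Deaths = -Prey - 2*Rainfall + 3  [with Prey=6, Rainfall=3]  = -9
Pop = |Predator - Deaths|  [with Predator=-6, Deaths=-9]  = 3
Without intervention: Grass = 2 if Rainfall >= 4 else -4  [with Rainfall=3]  = -4; Prey = -3*Grass - 2*Rainfall  [with Grass=-4, Rainfall=3]  = 6; Predator = 3*Grass - 2*Prey  [with Grass=-4, Prey=6]  = -24; Deaths = -Prey - 2*Rainfall + 3  [with Prey=6, Rainfall=3]  = -9; Pop = |Predator - Deaths|  [with Predator=-24, Deaths=-9]  = 15.
Change = 3 − 15 = -12.

-12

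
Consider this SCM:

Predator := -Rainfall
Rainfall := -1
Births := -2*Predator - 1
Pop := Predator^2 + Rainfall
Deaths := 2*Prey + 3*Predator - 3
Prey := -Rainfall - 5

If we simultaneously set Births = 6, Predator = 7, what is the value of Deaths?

10

The joint intervention fixes Births = 6, Predator = 7, removing each variable's own equation.
Prey = -Rainfall - 5  [with Rainfall=-1]  = -4
Deaths = 2*Prey + 3*Predator - 3  [with Prey=-4, Predator=7]  = 10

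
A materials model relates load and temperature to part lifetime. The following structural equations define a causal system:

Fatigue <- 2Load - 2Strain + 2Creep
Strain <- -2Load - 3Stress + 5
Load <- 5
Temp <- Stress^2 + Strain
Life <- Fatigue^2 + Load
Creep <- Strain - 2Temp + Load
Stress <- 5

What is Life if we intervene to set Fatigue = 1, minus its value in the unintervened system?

1

Intervening sets Fatigue = 1 and removes its equation (Fatigue <- 2Load - 2Strain + 2Creep).
Life = Fatigue^2 + Load  [with Fatigue=1, Load=5]  = 6
Without intervention: Strain = -2Load - 3Stress + 5  [with Load=5, Stress=5]  = -20; Temp = Stress^2 + Strain  [with Stress=5, Strain=-20]  = 5; Creep = Strain - 2Temp + Load  [with Strain=-20, Temp=5, Load=5]  = -25; Fatigue = 2Load - 2Strain + 2Creep  [with Load=5, Strain=-20, Creep=-25]  = 0; Life = Fatigue^2 + Load  [with Fatigue=0, Load=5]  = 5.
Change = 6 − 5 = 1.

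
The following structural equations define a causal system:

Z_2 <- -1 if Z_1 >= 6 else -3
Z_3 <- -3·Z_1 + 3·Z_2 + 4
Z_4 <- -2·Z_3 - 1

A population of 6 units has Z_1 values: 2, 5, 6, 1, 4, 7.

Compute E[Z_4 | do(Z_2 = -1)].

22

Under do(Z_2=-1), Z_2's equation is replaced by Z_2=-1 for every unit. Per-unit Z_4: 9, 27, 33, 3, 21, 39. Mean = 22.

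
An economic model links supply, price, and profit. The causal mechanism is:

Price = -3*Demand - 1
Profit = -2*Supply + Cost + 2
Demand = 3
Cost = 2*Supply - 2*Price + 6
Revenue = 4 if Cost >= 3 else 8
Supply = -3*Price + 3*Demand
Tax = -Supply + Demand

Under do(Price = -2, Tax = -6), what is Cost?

40

The joint intervention fixes Price = -2, Tax = -6, removing each variable's own equation.
Supply = -3*Price + 3*Demand  [with Price=-2, Demand=3]  = 15
Cost = 2*Supply - 2*Price + 6  [with Supply=15, Price=-2]  = 40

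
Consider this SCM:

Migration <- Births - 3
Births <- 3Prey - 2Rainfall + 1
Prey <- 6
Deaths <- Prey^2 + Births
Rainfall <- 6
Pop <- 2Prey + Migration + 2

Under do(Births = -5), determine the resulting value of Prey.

6

Under do(Births=-5), the mechanism Births <- 3Prey - 2Rainfall + 1 is discarded; Births is fixed at -5.
Since Prey is not a descendant of the intervened variable, it is unaffected.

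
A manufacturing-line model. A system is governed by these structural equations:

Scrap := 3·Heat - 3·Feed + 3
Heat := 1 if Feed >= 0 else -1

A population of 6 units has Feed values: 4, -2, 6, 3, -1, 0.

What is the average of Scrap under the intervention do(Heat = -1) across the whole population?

The intervention sets Heat=-1 in all 6 units regardless of Feed. Recomputing Scrap per unit gives -12, 6, -18, -9, 3, 0; average -5.

-5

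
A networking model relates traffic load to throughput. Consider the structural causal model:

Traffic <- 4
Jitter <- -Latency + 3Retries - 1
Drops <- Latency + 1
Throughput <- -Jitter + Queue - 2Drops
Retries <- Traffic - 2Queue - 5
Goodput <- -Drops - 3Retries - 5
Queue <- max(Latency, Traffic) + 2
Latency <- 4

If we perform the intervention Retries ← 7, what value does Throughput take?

Under do(Retries=7), the mechanism Retries <- Traffic - 2Queue - 5 is discarded; Retries is fixed at 7.
Queue = max(Latency, Traffic) + 2  [with Latency=4, Traffic=4]  = 6
Drops = Latency + 1  [with Latency=4]  = 5
Jitter = -Latency + 3Retries - 1  [with Latency=4, Retries=7]  = 16
Throughput = -Jitter + Queue - 2Drops  [with Jitter=16, Queue=6, Drops=5]  = -20

-20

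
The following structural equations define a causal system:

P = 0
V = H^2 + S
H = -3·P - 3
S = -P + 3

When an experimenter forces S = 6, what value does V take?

15

Under do(S=6), the mechanism S = -P + 3 is discarded; S is fixed at 6.
H = -3·P - 3  [with P=0]  = -3
V = H^2 + S  [with H=-3, S=6]  = 15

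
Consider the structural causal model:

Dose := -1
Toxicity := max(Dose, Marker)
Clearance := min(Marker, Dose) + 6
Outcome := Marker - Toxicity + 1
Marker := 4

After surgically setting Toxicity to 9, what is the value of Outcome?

-4

do(Toxicity=9) replaces the equation Toxicity := max(Dose, Marker) with the constant Toxicity = 9.
Outcome = Marker - Toxicity + 1  [with Marker=4, Toxicity=9]  = -4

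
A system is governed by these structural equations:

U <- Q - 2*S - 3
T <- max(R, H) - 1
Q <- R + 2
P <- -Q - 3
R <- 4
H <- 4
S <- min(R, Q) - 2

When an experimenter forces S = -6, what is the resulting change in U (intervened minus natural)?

16

The intervention breaks the incoming arrows to S: S <- min(R, Q) - 2 no longer applies, and S = -6.
Q = R + 2  [with R=4]  = 6
U = Q - 2*S - 3  [with Q=6, S=-6]  = 15
Without intervention: Q = R + 2  [with R=4]  = 6; S = min(R, Q) - 2  [with R=4, Q=6]  = 2; U = Q - 2*S - 3  [with Q=6, S=2]  = -1.
Change = 15 − (-1) = 16.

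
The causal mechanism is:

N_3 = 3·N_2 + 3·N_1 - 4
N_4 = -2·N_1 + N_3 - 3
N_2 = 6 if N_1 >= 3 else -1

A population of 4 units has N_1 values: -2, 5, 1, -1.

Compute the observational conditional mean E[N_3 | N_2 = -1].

E[N_3|N_2=-1] averages over only the 3 units with N_2=-1 (N_1 = -2, 1, -1): N_3 = -13, -4, -10, mean -9.

-9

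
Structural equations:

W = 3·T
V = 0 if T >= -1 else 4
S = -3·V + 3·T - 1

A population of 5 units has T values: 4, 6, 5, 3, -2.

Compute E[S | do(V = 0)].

8.6

Under do(V=0), V's equation is replaced by V=0 for every unit. Per-unit S: 11, 17, 14, 8, -7. Mean = 8.6.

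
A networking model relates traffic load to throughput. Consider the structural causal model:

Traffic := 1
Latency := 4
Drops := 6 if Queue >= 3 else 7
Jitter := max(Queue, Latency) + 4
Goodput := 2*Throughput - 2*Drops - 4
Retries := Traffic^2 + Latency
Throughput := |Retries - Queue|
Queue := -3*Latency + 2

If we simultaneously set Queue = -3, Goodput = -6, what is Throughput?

Under do(Queue = -3, Goodput = -6), each intervened variable's structural equation is replaced by its fixed value.
Retries = Traffic^2 + Latency  [with Traffic=1, Latency=4]  = 5
Throughput = |Retries - Queue|  [with Retries=5, Queue=-3]  = 8

8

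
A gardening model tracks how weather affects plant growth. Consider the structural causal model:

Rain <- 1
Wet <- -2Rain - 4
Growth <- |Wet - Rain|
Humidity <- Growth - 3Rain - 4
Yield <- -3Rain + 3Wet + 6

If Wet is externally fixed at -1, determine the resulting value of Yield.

do(Wet=-1) replaces the equation Wet <- -2Rain - 4 with the constant Wet = -1.
Yield = -3Rain + 3Wet + 6  [with Rain=1, Wet=-1]  = 0

0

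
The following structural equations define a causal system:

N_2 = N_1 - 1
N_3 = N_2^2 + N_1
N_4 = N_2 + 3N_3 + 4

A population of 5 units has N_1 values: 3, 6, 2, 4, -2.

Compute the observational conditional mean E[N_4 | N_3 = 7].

Observing N_3=7 restricts to units where N_3's equation naturally yields 7: N_1 ∈ {3, -2}. In that subpopulation N_4 = 27, 22, mean 24.5.

24.5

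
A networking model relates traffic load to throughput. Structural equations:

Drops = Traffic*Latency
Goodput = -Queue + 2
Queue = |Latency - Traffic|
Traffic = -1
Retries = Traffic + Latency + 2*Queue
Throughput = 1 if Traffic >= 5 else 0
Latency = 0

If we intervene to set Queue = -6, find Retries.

-13

do(Queue=-6) replaces the equation Queue = |Latency - Traffic| with the constant Queue = -6.
Retries = Traffic + Latency + 2*Queue  [with Traffic=-1, Latency=0, Queue=-6]  = -13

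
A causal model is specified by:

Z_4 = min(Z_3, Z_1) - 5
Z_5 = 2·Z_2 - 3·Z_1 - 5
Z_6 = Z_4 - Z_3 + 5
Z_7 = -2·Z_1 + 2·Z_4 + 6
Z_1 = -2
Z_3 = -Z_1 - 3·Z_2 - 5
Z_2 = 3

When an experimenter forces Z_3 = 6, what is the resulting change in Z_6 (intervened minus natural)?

-8

The intervention breaks the incoming arrows to Z_3: Z_3 = -Z_1 - 3·Z_2 - 5 no longer applies, and Z_3 = 6.
Z_4 = min(Z_3, Z_1) - 5  [with Z_3=6, Z_1=-2]  = -7
Z_6 = Z_4 - Z_3 + 5  [with Z_4=-7, Z_3=6]  = -8
Without intervention: Z_3 = -Z_1 - 3·Z_2 - 5  [with Z_1=-2, Z_2=3]  = -12; Z_4 = min(Z_3, Z_1) - 5  [with Z_3=-12, Z_1=-2]  = -17; Z_6 = Z_4 - Z_3 + 5  [with Z_4=-17, Z_3=-12]  = 0.
Change = -8 − 0 = -8.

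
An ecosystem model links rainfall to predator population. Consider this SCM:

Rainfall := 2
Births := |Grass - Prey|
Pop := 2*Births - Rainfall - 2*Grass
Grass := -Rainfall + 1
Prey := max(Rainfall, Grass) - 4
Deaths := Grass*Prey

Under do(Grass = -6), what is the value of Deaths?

do(Grass=-6) replaces the equation Grass := -Rainfall + 1 with the constant Grass = -6.
Prey = max(Rainfall, Grass) - 4  [with Rainfall=2, Grass=-6]  = -2
Deaths = Grass*Prey  [with Grass=-6, Prey=-2]  = 12

12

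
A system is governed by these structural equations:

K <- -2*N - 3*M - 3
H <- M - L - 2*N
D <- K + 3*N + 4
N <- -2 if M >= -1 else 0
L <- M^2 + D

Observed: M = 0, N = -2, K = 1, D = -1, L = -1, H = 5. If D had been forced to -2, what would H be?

6

Under do(D=-2), the mechanism D <- K + 3*N + 4 is discarded; D is fixed at -2.
N = -2 if M >= -1 else 0  [with M=0]  = -2
L = M^2 + D  [with M=0, D=-2]  = -2
H = M - L - 2*N  [with M=0, L=-2, N=-2]  = 6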